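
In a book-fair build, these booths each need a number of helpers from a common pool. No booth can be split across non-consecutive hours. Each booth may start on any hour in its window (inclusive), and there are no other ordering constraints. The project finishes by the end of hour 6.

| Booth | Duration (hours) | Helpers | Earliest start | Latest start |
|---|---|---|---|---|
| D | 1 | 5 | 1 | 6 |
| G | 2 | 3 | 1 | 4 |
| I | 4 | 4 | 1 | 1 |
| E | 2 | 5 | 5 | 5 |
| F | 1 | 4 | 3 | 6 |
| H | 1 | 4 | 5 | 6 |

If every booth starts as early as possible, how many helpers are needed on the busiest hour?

Early-start schedule: D@1, G@1, I@1, E@5, F@3, H@5.
Load per hour: hour 1: 12, hour 2: 7, hour 3: 8, hour 4: 4, hour 5: 9, hour 6: 5.
Peak is 12.

12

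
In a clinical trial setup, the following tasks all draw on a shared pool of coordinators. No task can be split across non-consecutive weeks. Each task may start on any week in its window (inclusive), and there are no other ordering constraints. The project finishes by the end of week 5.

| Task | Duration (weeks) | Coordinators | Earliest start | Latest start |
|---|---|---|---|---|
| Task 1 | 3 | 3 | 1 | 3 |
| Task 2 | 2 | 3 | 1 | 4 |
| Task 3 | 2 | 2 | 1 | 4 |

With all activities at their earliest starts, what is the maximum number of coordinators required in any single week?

8

Early-start schedule: Task 1@1, Task 2@1, Task 3@1.
Load per week: week 1: 8, week 2: 8, week 3: 3, week 4: 0, week 5: 0.
Peak is 8.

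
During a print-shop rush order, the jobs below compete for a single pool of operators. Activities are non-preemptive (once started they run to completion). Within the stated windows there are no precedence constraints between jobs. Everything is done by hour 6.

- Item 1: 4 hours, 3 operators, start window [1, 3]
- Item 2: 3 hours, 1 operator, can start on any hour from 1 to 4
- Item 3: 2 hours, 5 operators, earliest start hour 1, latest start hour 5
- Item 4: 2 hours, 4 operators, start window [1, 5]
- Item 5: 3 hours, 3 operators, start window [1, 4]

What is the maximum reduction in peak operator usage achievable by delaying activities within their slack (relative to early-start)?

Early-start peak: h1:16  h2:16  h3:7  h4:3  h5:0  h6:0 ⇒ 16.
Leveled (Item 1@1, Item 2@1, Item 3@5, Item 4@1, Item 5@3): h1:8  h2:8  h3:7  h4:6  h5:8  h6:5 ⇒ 8.
Reduction 16 − 8 = 8.

8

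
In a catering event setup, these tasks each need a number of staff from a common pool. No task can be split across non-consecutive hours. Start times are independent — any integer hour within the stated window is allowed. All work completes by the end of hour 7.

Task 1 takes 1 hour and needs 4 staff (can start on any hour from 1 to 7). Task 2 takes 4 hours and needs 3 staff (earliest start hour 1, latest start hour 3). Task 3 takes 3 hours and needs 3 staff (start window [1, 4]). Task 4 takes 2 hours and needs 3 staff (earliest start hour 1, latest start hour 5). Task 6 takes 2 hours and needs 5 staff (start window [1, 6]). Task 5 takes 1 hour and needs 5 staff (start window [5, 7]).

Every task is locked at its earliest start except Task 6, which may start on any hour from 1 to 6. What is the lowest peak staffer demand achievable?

13

Task 6@1: h1:18  h2:14  h3:6  h4:3  h5:5  h6:0  h7:0 → peak 18
Task 6@2: h1:13  h2:14  h3:11  h4:3  h5:5  h6:0  h7:0 → peak 14
Task 6@3: h1:13  h2:9  h3:11  h4:8  h5:5  h6:0  h7:0 → peak 13
Task 6@4: h1:13  h2:9  h3:6  h4:8  h5:10  h6:0  h7:0 → peak 13
Task 6@5: h1:13  h2:9  h3:6  h4:3  h5:10  h6:5  h7:0 → peak 13
Task 6@6: h1:13  h2:9  h3:6  h4:3  h5:5  h6:5  h7:5 → peak 13
Best is Task 6@3, peak 13.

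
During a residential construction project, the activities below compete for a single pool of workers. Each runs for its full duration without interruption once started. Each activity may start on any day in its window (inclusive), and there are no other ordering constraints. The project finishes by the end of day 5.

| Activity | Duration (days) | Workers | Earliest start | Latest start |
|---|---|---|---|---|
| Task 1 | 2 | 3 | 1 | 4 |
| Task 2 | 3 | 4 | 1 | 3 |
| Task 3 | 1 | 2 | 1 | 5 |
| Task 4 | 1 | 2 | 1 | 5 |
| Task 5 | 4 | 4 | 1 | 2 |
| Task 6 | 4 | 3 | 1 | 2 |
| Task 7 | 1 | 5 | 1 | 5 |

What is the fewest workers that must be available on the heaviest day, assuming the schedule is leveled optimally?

12

Early-start (Task 1@1, Task 2@1, Task 3@1, Task 4@1, Task 5@1, Task 6@1, Task 7@1) gives peak 23: d1:23  d2:14  d3:11  d4:7  d5:0.
Shift Task 2→3, Task 6→2, Task 7→5.
Schedule Task 1@1, Task 2@3, Task 3@1, Task 4@1, Task 5@1, Task 6@2, Task 7@5: d1:11  d2:10  d3:11  d4:11  d5:12 — peak 12.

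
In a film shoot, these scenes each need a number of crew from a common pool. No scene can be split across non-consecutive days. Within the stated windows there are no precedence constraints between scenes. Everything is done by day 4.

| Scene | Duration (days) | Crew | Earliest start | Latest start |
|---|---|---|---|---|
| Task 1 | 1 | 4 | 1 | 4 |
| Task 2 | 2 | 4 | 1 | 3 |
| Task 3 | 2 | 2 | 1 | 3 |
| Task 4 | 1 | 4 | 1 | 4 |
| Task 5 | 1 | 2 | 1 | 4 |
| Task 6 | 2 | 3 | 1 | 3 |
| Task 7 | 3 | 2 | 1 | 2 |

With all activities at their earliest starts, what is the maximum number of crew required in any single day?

Early-start schedule: Task 1@1, Task 2@1, Task 3@1, Task 4@1, Task 5@1, Task 6@1, Task 7@1.
Load per day: day 1: 21, day 2: 11, day 3: 2, day 4: 0.
Peak is 21.

21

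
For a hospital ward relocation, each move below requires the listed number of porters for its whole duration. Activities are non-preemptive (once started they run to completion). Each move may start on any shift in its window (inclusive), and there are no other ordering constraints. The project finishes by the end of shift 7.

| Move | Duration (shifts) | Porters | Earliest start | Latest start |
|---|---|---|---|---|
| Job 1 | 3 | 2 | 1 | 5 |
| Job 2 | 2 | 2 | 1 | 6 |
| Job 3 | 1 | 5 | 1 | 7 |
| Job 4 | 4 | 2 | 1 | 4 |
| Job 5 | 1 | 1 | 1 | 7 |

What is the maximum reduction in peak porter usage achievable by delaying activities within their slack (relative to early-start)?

7

Early-start peak: s1:12  s2:6  s3:4  s4:2  s5:0  s6:0  s7:0 ⇒ 12.
Leveled (Job 1@1, Job 2@1, Job 3@7, Job 4@3, Job 5@1): s1:5  s2:4  s3:4  s4:2  s5:2  s6:2  s7:5 ⇒ 5.
Reduction 12 − 5 = 7.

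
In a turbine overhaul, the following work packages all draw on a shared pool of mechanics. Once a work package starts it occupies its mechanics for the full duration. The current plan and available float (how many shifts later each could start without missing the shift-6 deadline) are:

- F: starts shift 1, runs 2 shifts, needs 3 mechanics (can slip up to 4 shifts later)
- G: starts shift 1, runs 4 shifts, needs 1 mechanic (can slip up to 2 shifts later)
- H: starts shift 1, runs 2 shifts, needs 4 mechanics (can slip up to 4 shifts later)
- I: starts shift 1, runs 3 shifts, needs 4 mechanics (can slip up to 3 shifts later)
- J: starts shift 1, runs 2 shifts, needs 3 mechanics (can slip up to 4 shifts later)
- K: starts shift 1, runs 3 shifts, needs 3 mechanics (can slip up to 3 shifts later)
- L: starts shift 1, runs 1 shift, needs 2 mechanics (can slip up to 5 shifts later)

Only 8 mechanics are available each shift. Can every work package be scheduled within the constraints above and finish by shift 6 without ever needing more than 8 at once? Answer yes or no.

no

The minimum achievable peak is 9; 8 < 9, so no feasible schedule stays within the cap.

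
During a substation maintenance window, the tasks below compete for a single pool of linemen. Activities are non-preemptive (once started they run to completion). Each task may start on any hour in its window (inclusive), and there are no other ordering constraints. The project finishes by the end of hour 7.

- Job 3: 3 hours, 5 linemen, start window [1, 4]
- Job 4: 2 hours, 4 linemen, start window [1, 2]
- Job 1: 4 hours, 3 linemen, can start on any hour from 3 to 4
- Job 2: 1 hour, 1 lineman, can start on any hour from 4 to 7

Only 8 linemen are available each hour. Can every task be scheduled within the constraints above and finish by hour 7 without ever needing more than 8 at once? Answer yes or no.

Schedule Job 3@3, Job 4@1, Job 1@3, Job 2@6: h1:4  h2:4  h3:8  h4:8  h5:8  h6:4  h7:0 — peak 8 ≤ 8.

yes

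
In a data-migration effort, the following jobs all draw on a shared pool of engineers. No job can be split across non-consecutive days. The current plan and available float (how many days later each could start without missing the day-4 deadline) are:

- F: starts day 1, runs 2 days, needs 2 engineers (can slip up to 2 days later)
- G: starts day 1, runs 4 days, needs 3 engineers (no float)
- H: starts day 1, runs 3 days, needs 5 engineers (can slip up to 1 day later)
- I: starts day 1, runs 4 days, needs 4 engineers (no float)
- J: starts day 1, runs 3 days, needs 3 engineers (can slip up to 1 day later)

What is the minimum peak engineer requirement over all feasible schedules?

Schedule F@1, G@1, H@1, I@1, J@1: d1:17  d2:17  d3:15  d4:7 — peak 17.
No arrangement of the 12 feasible schedules does better.

17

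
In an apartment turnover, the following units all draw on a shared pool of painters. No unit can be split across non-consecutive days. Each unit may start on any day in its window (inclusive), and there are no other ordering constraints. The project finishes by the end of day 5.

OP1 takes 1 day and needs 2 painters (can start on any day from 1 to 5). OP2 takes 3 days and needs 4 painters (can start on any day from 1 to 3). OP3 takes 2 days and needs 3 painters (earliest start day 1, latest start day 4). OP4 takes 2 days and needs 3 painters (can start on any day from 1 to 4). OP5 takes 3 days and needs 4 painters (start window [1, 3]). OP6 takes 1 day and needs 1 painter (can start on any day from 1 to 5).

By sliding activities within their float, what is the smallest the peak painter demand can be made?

Early-start (OP1@1, OP2@1, OP3@1, OP4@1, OP5@1, OP6@1) gives peak 17: d1:17  d2:14  d3:8  d4:0  d5:0.
Shift OP2→3, OP5→3, OP6→2.
Schedule OP1@1, OP2@3, OP3@1, OP4@1, OP5@3, OP6@2: d1:8  d2:7  d3:8  d4:8  d5:8 — peak 8.
Total painter-days = 39 over 5 days ⇒ peak ≥ ⌈39/5⌉ = 8, so 8 is optimal.

8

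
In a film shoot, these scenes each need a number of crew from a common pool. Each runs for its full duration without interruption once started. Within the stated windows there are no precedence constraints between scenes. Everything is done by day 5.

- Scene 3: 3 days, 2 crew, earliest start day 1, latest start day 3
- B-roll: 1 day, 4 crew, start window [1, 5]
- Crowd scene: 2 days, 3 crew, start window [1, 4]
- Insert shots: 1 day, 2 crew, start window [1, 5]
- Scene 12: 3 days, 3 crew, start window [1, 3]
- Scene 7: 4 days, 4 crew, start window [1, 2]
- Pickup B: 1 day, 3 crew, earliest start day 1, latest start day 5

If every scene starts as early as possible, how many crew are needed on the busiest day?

21

Early-start schedule: Scene 3@1, B-roll@1, Crowd scene@1, Insert shots@1, Scene 12@1, Scene 7@1, Pickup B@1.
Load per day: day 1: 21, day 2: 12, day 3: 9, day 4: 4, day 5: 0.
Peak is 21.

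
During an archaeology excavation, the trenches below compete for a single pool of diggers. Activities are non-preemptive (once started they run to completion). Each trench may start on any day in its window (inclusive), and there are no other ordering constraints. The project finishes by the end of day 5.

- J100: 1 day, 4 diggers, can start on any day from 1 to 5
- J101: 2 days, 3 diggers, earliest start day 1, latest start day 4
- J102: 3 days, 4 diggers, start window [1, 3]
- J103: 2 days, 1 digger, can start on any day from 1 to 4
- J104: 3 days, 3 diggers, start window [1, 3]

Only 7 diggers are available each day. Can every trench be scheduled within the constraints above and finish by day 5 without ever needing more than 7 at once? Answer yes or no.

The minimum achievable peak is 8; 7 < 8, so no feasible schedule stays within the cap.

no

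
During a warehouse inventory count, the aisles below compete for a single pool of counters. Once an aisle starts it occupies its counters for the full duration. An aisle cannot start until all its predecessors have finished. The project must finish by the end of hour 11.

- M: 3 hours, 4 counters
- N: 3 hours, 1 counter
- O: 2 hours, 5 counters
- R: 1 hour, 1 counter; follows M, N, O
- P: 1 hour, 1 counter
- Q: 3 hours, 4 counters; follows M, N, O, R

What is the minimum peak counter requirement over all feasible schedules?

Early-start (M@1, N@1, O@1, R@4, P@1, Q@5) gives peak 11: h1:11  h2:10  h3:5  h4:1  h5:4  h6:4  h7:4  h8:0  h9:0  h10:0  h11:0.
Shift O→4, R→6, P→6, Q→7.
Schedule M@1, N@1, O@4, R@6, P@6, Q@7: h1:5  h2:5  h3:5  h4:5  h5:5  h6:2  h7:4  h8:4  h9:4  h10:0  h11:0 — peak 5.

5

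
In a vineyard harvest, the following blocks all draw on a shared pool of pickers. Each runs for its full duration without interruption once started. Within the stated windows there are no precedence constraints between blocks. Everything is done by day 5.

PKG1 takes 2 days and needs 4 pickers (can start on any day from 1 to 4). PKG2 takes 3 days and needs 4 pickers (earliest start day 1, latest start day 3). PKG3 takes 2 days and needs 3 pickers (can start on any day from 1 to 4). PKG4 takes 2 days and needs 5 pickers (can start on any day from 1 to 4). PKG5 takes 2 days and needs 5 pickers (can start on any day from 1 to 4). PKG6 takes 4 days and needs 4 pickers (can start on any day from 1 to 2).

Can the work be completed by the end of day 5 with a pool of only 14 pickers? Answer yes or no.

The minimum achievable peak is 15; 14 < 15, so no feasible schedule stays within the cap.

no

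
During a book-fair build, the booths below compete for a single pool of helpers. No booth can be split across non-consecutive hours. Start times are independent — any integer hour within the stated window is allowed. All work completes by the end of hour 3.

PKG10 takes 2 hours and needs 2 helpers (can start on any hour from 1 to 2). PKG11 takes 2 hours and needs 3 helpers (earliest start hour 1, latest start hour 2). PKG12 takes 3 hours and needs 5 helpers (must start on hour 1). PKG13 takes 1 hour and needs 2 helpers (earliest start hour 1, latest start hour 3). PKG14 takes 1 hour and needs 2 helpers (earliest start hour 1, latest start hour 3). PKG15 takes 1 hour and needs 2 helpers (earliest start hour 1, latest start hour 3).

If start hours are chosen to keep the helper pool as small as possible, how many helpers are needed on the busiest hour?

Early-start (PKG10@1, PKG11@1, PKG12@1, PKG13@1, PKG14@1, PKG15@1) gives peak 16: h1:16  h2:10  h3:5.
Shift PKG13→3, PKG14→3, PKG15→3.
Schedule PKG10@1, PKG11@1, PKG12@1, PKG13@3, PKG14@3, PKG15@3: h1:10  h2:10  h3:11 — peak 11.
Total helper-hours = 31 over 3 hours ⇒ peak ≥ ⌈31/3⌉ = 11, so 11 is optimal.

11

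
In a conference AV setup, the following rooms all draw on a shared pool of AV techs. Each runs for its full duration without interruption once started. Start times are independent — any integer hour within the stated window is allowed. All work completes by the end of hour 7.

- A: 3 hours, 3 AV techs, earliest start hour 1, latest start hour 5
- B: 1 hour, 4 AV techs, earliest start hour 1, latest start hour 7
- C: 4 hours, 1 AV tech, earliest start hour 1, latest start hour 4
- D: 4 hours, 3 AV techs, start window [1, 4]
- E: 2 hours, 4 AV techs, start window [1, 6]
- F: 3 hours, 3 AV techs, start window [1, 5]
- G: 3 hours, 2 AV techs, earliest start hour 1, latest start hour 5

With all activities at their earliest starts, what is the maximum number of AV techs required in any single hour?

20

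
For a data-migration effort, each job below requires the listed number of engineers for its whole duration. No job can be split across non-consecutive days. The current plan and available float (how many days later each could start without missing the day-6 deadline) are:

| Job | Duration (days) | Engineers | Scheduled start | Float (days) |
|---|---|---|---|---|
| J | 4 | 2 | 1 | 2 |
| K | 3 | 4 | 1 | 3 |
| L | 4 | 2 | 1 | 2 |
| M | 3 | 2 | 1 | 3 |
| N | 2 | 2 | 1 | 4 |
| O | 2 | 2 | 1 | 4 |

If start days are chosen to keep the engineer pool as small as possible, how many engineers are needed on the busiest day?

Early-start (J@1, K@1, L@1, M@1, N@1, O@1) gives peak 14: d1:14  d2:14  d3:10  d4:4  d5:0  d6:0.
Shift M→4, N→4, O→5.
Schedule J@1, K@1, L@1, M@4, N@4, O@5: d1:8  d2:8  d3:8  d4:8  d5:6  d6:4 — peak 8.

8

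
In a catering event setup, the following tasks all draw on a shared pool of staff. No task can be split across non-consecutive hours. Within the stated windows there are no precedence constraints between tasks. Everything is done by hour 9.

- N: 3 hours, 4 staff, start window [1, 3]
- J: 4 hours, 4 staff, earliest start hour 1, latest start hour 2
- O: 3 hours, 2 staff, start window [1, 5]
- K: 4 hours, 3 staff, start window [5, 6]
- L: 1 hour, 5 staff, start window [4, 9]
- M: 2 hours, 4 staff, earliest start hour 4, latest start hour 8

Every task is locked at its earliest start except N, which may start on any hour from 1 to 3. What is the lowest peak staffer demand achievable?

N@1: h1:10  h2:10  h3:10  h4:13  h5:7  h6:3  h7:3  h8:3  h9:0 → peak 13
N@2: h1:6  h2:10  h3:10  h4:17  h5:7  h6:3  h7:3  h8:3  h9:0 → peak 17
N@3: h1:6  h2:6  h3:10  h4:17  h5:11  h6:3  h7:3  h8:3  h9:0 → peak 17
Best is N@1, peak 13.

13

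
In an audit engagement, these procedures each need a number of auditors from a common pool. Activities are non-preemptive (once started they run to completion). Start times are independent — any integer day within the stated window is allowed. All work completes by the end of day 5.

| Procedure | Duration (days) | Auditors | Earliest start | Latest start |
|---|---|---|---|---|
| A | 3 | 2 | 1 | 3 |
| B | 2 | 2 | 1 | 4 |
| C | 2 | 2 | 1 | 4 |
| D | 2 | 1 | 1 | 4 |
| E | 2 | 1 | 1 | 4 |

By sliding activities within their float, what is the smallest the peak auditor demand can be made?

4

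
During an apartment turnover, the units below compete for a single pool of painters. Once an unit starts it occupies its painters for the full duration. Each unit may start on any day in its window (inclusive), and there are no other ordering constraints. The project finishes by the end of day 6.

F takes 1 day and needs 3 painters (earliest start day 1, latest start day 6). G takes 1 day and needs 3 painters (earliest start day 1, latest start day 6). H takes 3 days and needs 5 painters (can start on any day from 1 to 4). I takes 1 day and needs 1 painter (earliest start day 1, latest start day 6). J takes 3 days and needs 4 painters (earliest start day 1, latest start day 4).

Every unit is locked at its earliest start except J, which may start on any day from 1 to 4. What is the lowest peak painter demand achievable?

12

J@1: d1:16  d2:9  d3:9  d4:0  d5:0  d6:0 → peak 16
J@2: d1:12  d2:9  d3:9  d4:4  d5:0  d6:0 → peak 12
J@3: d1:12  d2:5  d3:9  d4:4  d5:4  d6:0 → peak 12
J@4: d1:12  d2:5  d3:5  d4:4  d5:4  d6:4 → peak 12
Best is J@2, peak 12.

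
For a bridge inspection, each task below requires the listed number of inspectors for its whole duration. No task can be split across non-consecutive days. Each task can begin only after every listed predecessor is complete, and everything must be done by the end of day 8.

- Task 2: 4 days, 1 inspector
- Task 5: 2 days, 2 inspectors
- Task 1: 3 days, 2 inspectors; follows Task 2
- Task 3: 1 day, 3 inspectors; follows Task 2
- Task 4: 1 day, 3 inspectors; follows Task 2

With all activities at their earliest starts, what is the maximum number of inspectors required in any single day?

8

Early-start schedule: Task 2@1, Task 5@1, Task 1@5, Task 3@5, Task 4@5.
Load per day: day 1: 3, day 2: 3, day 3: 1, day 4: 1, day 5: 8, day 6: 2, day 7: 2, day 8: 0.
Peak is 8.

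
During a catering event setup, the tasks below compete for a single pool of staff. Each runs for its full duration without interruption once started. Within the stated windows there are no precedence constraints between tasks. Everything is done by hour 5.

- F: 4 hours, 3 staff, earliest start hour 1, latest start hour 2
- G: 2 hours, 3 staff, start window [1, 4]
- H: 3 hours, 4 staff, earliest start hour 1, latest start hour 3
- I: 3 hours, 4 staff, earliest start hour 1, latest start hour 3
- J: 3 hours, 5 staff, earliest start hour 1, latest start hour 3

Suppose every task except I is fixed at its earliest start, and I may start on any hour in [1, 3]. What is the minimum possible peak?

I@1: h1:19  h2:19  h3:16  h4:3  h5:0 → peak 19
I@2: h1:15  h2:19  h3:16  h4:7  h5:0 → peak 19
I@3: h1:15  h2:15  h3:16  h4:7  h5:4 → peak 16
Best is I@3, peak 16.

16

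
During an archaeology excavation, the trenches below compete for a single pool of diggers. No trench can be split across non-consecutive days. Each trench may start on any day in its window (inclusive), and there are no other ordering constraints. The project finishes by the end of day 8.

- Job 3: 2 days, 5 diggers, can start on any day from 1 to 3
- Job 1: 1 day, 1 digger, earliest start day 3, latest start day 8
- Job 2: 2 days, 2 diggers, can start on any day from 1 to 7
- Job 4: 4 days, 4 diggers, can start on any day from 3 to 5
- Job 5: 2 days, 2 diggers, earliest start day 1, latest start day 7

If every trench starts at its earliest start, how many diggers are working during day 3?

5

At early start, day 3 has: Job 1, Job 4.
Demand: 1 + 4 = 5.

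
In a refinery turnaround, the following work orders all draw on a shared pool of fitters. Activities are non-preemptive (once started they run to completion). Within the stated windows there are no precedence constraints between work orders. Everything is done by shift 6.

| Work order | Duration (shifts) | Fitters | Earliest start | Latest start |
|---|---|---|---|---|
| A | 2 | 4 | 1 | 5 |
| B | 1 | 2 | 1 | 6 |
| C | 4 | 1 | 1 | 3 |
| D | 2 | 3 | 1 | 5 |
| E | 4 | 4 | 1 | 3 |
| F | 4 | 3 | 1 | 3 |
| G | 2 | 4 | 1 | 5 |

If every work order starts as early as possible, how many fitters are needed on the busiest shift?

21

Early-start schedule: A@1, B@1, C@1, D@1, E@1, F@1, G@1.
Load per shift: shift 1: 21, shift 2: 19, shift 3: 8, shift 4: 8, shift 5: 0, shift 6: 0.
Peak is 21.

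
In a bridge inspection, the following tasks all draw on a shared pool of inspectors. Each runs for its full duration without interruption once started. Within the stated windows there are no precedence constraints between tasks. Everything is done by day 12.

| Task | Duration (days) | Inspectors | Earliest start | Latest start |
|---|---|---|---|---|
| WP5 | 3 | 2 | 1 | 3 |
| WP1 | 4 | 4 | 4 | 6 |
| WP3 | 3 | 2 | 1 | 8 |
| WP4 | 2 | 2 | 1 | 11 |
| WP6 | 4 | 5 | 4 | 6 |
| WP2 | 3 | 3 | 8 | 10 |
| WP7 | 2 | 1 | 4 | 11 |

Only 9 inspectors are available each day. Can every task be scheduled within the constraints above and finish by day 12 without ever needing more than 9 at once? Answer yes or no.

Schedule WP5@1, WP1@4, WP3@1, WP4@1, WP6@4, WP2@8, WP7@8: d1:6  d2:6  d3:4  d4:9  d5:9  d6:9  d7:9  d8:4  d9:4  d10:3  d11:0  d12:0 — peak 9 ≤ 9.

yes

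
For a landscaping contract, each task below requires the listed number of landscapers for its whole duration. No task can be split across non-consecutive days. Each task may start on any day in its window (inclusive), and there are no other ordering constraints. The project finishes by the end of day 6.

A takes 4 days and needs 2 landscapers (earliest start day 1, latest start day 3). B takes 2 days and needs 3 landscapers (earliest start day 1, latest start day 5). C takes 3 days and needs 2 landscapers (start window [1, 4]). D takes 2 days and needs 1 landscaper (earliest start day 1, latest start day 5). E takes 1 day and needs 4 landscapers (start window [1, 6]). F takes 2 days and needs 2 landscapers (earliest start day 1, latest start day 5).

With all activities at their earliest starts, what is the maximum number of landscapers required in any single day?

14

Early-start schedule: A@1, B@1, C@1, D@1, E@1, F@1.
Load per day: day 1: 14, day 2: 10, day 3: 4, day 4: 2, day 5: 0, day 6: 0.
Peak is 14.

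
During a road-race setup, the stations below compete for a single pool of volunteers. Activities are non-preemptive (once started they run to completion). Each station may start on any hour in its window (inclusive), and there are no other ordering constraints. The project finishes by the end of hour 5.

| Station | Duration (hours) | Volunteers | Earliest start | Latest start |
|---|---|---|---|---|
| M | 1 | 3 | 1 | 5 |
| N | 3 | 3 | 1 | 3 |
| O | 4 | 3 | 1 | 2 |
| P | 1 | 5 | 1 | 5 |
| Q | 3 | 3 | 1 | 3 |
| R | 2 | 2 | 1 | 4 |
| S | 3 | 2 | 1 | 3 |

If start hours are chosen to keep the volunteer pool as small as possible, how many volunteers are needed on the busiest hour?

11

Early-start (M@1, N@1, O@1, P@1, Q@1, R@1, S@1) gives peak 21: h1:21  h2:13  h3:11  h4:3  h5:0.
Shift P→2, Q→3, R→4, S→3.
Schedule M@1, N@1, O@1, P@2, Q@3, R@4, S@3: h1:9  h2:11  h3:11  h4:10  h5:7 — peak 11.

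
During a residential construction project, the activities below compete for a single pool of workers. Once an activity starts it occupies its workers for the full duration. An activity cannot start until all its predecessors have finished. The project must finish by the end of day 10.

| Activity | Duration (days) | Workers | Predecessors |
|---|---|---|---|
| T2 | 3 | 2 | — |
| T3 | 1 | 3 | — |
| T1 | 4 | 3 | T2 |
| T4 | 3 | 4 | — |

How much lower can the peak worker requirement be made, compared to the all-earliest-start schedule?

Early-start peak: d1:9  d2:6  d3:6  d4:3  d5:3  d6:3  d7:3  d8:0  d9:0  d10:0 ⇒ 9.
Leveled (T2@1, T3@1, T1@4, T4@8): d1:5  d2:2  d3:2  d4:3  d5:3  d6:3  d7:3  d8:4  d9:4  d10:4 ⇒ 5.
Reduction 9 − 5 = 4.

4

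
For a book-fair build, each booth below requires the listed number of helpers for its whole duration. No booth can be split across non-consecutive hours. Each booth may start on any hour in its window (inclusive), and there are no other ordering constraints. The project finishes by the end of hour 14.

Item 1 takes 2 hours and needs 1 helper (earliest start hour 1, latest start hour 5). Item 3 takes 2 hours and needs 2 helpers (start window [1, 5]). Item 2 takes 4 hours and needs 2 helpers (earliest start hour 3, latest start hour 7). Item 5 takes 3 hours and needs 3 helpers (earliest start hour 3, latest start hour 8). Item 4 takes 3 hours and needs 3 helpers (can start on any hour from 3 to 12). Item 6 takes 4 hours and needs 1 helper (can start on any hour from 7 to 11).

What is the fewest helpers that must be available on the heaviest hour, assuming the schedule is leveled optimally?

3

Early-start (Item 1@1, Item 3@1, Item 2@3, Item 5@3, Item 4@3, Item 6@7) gives peak 8: h1:3  h2:3  h3:8  h4:8  h5:8  h6:2  h7:1  h8:1  h9:1  h10:1  h11:0  h12:0  h13:0  h14:0.
Shift Item 2→6, Item 4→11.
Schedule Item 1@1, Item 3@1, Item 2@6, Item 5@3, Item 4@11, Item 6@7: h1:3  h2:3  h3:3  h4:3  h5:3  h6:2  h7:3  h8:3  h9:3  h10:1  h11:3  h12:3  h13:3  h14:0 — peak 3.
Total helper-hours = 36 over 14 hours ⇒ peak ≥ ⌈36/14⌉ = 3, so 3 is optimal.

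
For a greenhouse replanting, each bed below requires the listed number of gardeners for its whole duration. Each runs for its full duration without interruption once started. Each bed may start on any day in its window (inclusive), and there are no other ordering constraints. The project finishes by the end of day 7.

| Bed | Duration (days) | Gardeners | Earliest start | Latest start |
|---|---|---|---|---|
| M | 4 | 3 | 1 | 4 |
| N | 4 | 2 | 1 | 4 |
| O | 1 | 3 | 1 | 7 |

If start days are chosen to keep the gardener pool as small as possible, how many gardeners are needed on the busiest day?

Early-start (M@1, N@1, O@1) gives peak 8: d1:8  d2:5  d3:5  d4:5  d5:0  d6:0  d7:0.
Shift O→5.
Schedule M@1, N@1, O@5: d1:5  d2:5  d3:5  d4:5  d5:3  d6:0  d7:0 — peak 5.

5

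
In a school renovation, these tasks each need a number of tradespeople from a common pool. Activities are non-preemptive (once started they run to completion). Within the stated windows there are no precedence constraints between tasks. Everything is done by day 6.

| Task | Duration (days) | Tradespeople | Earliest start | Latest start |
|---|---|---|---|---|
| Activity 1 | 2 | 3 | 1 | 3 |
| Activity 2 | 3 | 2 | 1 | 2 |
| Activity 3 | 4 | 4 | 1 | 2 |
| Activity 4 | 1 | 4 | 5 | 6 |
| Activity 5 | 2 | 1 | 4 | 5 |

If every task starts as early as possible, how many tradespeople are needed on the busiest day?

9

Early-start schedule: Activity 1@1, Activity 2@1, Activity 3@1, Activity 4@5, Activity 5@4.
Load per day: day 1: 9, day 2: 9, day 3: 6, day 4: 5, day 5: 5, day 6: 0.
Peak is 9.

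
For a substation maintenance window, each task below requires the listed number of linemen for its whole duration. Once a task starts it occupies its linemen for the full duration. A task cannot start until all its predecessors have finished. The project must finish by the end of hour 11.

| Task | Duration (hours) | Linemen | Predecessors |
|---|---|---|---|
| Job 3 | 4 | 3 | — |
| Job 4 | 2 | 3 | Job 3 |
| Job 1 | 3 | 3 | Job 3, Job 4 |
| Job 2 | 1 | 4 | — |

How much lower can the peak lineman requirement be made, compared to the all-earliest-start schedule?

Early-start peak: h1:7  h2:3  h3:3  h4:3  h5:3  h6:3  h7:3  h8:3  h9:3  h10:0  h11:0 ⇒ 7.
Leveled (Job 3@1, Job 4@5, Job 1@7, Job 2@10): h1:3  h2:3  h3:3  h4:3  h5:3  h6:3  h7:3  h8:3  h9:3  h10:4  h11:0 ⇒ 4.
Reduction 7 − 4 = 3.

3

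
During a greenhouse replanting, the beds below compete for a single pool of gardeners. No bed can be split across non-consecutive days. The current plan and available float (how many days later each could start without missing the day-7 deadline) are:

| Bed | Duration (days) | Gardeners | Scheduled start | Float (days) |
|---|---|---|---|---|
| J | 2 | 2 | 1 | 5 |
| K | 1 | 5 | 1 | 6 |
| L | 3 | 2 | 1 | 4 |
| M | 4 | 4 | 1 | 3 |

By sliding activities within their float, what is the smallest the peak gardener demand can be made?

6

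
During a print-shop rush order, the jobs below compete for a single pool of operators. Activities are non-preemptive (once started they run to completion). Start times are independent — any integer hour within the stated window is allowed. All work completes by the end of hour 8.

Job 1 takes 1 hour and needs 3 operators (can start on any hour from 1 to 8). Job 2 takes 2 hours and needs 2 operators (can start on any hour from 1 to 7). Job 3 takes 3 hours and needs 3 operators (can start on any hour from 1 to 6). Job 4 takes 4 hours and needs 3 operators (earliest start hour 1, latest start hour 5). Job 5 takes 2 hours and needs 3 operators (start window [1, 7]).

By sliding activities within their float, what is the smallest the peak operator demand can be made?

6

Early-start (Job 1@1, Job 2@1, Job 3@1, Job 4@1, Job 5@1) gives peak 14: h1:14  h2:11  h3:6  h4:3  h5:0  h6:0  h7:0  h8:0.
Shift Job 3→2, Job 4→3, Job 5→5.
Schedule Job 1@1, Job 2@1, Job 3@2, Job 4@3, Job 5@5: h1:5  h2:5  h3:6  h4:6  h5:6  h6:6  h7:0  h8:0 — peak 6.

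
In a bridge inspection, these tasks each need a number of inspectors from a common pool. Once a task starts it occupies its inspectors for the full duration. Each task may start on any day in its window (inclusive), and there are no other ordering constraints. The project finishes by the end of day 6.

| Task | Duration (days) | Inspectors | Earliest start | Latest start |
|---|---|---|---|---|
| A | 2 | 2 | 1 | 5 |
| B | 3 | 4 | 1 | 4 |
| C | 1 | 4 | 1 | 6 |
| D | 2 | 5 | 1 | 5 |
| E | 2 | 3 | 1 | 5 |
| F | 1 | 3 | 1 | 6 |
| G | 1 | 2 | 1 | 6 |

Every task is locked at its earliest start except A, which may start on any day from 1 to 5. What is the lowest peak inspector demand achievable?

A@1: d1:23  d2:14  d3:4  d4:0  d5:0  d6:0 → peak 23
A@2: d1:21  d2:14  d3:6  d4:0  d5:0  d6:0 → peak 21
A@3: d1:21  d2:12  d3:6  d4:2  d5:0  d6:0 → peak 21
A@4: d1:21  d2:12  d3:4  d4:2  d5:2  d6:0 → peak 21
A@5: d1:21  d2:12  d3:4  d4:0  d5:2  d6:2 → peak 21
Best is A@2, peak 21.

21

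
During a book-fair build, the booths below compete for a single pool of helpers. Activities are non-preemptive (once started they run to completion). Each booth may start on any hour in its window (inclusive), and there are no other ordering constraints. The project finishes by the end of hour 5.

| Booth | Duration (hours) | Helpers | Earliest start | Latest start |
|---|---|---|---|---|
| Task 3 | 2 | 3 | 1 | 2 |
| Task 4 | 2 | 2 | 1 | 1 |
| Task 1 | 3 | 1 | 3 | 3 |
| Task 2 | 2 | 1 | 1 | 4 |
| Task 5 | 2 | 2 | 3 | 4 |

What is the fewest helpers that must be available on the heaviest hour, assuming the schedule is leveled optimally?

Early-start (Task 3@1, Task 4@1, Task 1@3, Task 2@1, Task 5@3) gives peak 6: h1:6  h2:6  h3:3  h4:3  h5:1.
Shift Task 2→3.
Schedule Task 3@1, Task 4@1, Task 1@3, Task 2@3, Task 5@3: h1:5  h2:5  h3:4  h4:4  h5:1 — peak 5.
No arrangement of the 16 feasible schedules does better.

5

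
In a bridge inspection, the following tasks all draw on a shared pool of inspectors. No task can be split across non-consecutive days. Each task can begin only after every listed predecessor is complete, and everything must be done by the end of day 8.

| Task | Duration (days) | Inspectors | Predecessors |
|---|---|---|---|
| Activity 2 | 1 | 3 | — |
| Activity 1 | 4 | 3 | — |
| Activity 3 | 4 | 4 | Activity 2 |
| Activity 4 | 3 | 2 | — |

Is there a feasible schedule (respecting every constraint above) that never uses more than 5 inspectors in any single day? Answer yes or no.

The minimum achievable peak is 6; 5 < 6, so no feasible schedule stays within the cap.

no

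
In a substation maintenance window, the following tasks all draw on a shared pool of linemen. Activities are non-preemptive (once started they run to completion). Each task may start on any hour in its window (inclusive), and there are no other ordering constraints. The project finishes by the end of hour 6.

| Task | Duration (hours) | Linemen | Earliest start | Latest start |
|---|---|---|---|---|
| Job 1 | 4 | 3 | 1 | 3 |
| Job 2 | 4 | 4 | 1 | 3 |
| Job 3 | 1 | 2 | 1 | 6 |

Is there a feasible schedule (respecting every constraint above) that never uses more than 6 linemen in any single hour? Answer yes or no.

The minimum achievable peak is 7; 6 < 7, so no feasible schedule stays within the cap.

no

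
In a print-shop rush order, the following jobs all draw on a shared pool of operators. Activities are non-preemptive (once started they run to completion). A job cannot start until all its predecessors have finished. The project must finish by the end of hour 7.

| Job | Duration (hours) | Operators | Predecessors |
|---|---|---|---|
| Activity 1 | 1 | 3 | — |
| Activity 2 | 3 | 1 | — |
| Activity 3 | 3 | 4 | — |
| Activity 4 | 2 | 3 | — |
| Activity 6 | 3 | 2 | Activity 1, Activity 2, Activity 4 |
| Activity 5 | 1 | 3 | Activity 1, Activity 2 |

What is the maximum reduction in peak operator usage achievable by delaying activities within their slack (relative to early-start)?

5

Early-start peak: h1:11  h2:8  h3:5  h4:5  h5:2  h6:2  h7:0 ⇒ 11.
Leveled (Activity 1@1, Activity 2@1, Activity 3@4, Activity 4@2, Activity 6@4, Activity 5@7): h1:4  h2:4  h3:4  h4:6  h5:6  h6:6  h7:3 ⇒ 6.
Reduction 11 − 6 = 5.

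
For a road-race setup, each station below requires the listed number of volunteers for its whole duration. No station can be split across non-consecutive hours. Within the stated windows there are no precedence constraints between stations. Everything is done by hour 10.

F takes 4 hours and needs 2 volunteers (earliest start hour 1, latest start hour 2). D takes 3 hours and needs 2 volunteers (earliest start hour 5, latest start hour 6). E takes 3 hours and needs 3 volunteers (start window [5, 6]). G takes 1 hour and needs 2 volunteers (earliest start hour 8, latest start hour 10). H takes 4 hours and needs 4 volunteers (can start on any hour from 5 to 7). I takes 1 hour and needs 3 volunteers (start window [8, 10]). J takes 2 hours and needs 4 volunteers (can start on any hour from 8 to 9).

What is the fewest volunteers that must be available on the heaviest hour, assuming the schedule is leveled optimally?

9

Early-start (F@1, D@5, E@5, G@8, H@5, I@8, J@8) gives peak 13: h1:2  h2:2  h3:2  h4:2  h5:9  h6:9  h7:9  h8:13  h9:4  h10:0.
Shift J→9.
Schedule F@1, D@5, E@5, G@8, H@5, I@8, J@9: h1:2  h2:2  h3:2  h4:2  h5:9  h6:9  h7:9  h8:9  h9:4  h10:4 — peak 9.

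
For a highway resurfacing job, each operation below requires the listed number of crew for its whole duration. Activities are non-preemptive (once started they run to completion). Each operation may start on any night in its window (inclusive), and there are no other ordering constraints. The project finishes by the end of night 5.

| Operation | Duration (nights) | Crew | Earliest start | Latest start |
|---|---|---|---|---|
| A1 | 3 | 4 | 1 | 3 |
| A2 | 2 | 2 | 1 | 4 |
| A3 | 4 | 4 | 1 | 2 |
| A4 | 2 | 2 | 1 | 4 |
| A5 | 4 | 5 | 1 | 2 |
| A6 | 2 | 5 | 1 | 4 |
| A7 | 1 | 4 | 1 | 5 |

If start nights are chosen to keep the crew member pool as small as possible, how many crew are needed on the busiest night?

Early-start (A1@1, A2@1, A3@1, A4@1, A5@1, A6@1, A7@1) gives peak 26: n1:26  n2:22  n3:13  n4:9  n5:0.
Shift A4→3, A6→4, A7→5.
Schedule A1@1, A2@1, A3@1, A4@3, A5@1, A6@4, A7@5: n1:15  n2:15  n3:15  n4:16  n5:9 — peak 16.

16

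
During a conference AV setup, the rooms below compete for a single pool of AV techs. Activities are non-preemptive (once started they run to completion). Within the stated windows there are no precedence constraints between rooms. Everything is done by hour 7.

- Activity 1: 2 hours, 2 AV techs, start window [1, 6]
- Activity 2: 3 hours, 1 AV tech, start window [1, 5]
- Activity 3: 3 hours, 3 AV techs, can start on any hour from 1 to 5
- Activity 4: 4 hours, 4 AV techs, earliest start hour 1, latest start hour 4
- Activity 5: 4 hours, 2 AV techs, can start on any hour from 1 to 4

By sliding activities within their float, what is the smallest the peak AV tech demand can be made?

6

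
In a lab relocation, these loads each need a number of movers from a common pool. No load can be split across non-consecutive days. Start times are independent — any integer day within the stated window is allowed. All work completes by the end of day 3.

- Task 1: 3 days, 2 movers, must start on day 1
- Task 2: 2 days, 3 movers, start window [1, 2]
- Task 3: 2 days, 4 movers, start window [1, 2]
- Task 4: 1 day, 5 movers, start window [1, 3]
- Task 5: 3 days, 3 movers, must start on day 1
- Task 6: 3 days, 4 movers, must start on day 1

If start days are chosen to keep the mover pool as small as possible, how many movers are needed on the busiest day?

Early-start (Task 1@1, Task 2@1, Task 3@1, Task 4@1, Task 5@1, Task 6@1) gives peak 21: d1:21  d2:16  d3:9.
Shift Task 4→3.
Schedule Task 1@1, Task 2@1, Task 3@1, Task 4@3, Task 5@1, Task 6@1: d1:16  d2:16  d3:14 — peak 16.
Total mover-days = 46 over 3 days ⇒ peak ≥ ⌈46/3⌉ = 16, so 16 is optimal.

16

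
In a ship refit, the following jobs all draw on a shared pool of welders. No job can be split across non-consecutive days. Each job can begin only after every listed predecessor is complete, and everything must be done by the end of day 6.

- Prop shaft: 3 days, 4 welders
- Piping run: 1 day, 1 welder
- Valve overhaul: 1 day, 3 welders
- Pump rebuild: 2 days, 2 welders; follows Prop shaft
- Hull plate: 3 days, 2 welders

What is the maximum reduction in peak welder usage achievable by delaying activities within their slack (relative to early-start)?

5

Early-start peak: d1:10  d2:6  d3:6  d4:2  d5:2  d6:0 ⇒ 10.
Leveled (Prop shaft@1, Piping run@1, Valve overhaul@4, Pump rebuild@5, Hull plate@4): d1:5  d2:4  d3:4  d4:5  d5:4  d6:4 ⇒ 5.
Reduction 10 − 5 = 5.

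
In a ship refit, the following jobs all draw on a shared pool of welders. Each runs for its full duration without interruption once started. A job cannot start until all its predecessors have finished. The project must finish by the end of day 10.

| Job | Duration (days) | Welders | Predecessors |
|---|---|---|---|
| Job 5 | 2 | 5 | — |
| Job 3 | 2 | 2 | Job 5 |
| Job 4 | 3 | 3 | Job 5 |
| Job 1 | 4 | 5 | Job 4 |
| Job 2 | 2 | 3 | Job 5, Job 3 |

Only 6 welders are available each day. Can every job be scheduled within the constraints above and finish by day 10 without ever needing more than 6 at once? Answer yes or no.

Schedule Job 5@1, Job 3@3, Job 4@3, Job 1@7, Job 2@5: d1:5  d2:5  d3:5  d4:5  d5:6  d6:3  d7:5  d8:5  d9:5  d10:5 — peak 6 ≤ 6.

yes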